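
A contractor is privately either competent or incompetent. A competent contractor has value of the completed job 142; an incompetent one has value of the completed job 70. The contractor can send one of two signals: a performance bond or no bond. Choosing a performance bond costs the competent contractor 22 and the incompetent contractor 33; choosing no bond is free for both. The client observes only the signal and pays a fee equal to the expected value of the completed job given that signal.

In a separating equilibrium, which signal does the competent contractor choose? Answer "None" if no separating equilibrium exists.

Try competent → bond, incompetent → no bond:
  If types separate, bond earns payment 142 and no bond earns 70.
  Competent: bond gives 142 − 22 = 120; no bond gives 70 − 0 = 70. No deviation. ✓
  Incompetent: no bond gives 70 − 0 = 70; bond gives 142 − 33 = 109. Would deviate. ✗
Try competent → no bond, incompetent → bond:
  If types separate, no bond earns payment 142 and bond earns 70.
  Competent: no bond gives 142 − 0 = 142; bond gives 70 − 22 = 48. No deviation. ✓
  Incompetent: bond gives 70 − 33 = 37; no bond gives 142 − 0 = 142. Would deviate. ✗
Neither assignment is incentive-compatible.

None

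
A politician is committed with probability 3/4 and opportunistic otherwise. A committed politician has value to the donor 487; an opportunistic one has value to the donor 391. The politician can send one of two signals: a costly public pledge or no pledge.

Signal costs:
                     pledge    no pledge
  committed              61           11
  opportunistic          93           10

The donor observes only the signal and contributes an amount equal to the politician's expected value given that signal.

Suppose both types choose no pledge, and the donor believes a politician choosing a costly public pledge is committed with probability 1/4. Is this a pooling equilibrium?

Yes

At the pooled signal (no pledge) the donor holds the prior 3/4 and pays 3/4·487 + 1/4·391 = 463. Off-path (pledge) belief 1/4 gives 1/4·487 + 3/4·391 = 415.
Committed: no pledge gives 463 − 11 = 452; pledge gives 415 − 61 = 354. Stays. ✓
Opportunistic: no pledge gives 463 − 10 = 453; pledge gives 415 − 93 = 322. Stays. ✓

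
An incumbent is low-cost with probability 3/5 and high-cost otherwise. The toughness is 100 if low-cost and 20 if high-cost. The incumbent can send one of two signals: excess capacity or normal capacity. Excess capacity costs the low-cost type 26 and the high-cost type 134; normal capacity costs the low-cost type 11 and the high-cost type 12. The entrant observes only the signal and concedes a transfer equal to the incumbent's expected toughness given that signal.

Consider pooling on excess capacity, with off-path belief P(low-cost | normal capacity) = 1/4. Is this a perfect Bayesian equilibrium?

No

At the pooled signal (excess capacity) the entrant holds the prior 3/5 and pays 3/5·100 + 2/5·20 = 68. Off-path (normal capacity) belief 1/4 gives 1/4·100 + 3/4·20 = 40.
Low-cost: excess capacity gives 68 − 26 = 42; normal capacity gives 40 − 11 = 29. Stays. ✓
High-cost: excess capacity gives 68 − 134 = -66; normal capacity gives 40 − 12 = 28. Deviates. ✗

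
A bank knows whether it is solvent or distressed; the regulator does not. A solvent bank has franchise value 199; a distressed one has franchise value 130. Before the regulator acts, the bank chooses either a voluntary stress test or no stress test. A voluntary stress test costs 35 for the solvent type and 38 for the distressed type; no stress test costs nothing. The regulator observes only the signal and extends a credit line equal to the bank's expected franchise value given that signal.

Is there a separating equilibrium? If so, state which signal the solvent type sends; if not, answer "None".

None

Try solvent → stress test, distressed → no stress test:
  Under separation the regulator infers type exactly: stress test → solvent (pays 199), no stress test → distressed (pays 130).
  Solvent: stress test gives 199 − 35 = 164; no stress test gives 130 − 0 = 130. No deviation. ✓
  Distressed: no stress test gives 130 − 0 = 130; stress test gives 199 − 38 = 161. Would deviate. ✗
Try solvent → no stress test, distressed → stress test:
  Under separation the regulator infers type exactly: no stress test → solvent (pays 199), stress test → distressed (pays 130).
  Solvent: no stress test gives 199 − 0 = 199; stress test gives 130 − 35 = 95. No deviation. ✓
  Distressed: stress test gives 130 − 38 = 92; no stress test gives 199 − 0 = 199. Would deviate. ✗
Neither assignment is incentive-compatible.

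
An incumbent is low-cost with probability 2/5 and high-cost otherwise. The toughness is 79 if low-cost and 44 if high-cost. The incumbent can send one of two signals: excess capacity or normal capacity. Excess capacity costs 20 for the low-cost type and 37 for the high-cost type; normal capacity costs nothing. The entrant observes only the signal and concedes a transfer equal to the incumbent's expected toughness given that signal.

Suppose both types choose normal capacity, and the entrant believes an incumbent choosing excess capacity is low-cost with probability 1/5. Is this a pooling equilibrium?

At the pooled signal (normal capacity) the entrant holds the prior 2/5 and pays 2/5·79 + 3/5·44 = 58. Off-path (excess capacity) belief 1/5 gives 1/5·79 + 4/5·44 = 51.
Low-cost: normal capacity gives 58 − 0 = 58; excess capacity gives 51 − 20 = 31. Stays. ✓
High-cost: normal capacity gives 58 − 0 = 58; excess capacity gives 51 − 37 = 14. Stays. ✓

Yes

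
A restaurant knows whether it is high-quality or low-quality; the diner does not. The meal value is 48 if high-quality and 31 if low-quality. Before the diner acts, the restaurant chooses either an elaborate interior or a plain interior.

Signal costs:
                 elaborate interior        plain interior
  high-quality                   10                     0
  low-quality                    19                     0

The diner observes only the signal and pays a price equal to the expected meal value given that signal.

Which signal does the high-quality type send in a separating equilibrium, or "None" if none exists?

elaborate interior

Try high-quality → elaborate interior, low-quality → plain interior:
  If types separate, elaborate interior earns payment 48 and plain interior earns 31.
  High-quality: elaborate interior gives 48 − 10 = 38; plain interior gives 31 − 0 = 31. No deviation. ✓
  Low-quality: plain interior gives 31 − 0 = 31; elaborate interior gives 48 − 19 = 29. No deviation. ✓
Both hold — the high-quality type sends elaborate interior.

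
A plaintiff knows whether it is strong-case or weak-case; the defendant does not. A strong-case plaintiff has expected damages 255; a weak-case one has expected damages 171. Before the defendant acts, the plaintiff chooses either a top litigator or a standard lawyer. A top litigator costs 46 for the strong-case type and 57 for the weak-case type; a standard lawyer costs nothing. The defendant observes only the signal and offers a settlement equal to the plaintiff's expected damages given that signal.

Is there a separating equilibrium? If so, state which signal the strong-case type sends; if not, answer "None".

None

Try strong-case → top litigator, weak-case → standard lawyer:
  If types separate, top litigator earns payment 255 and standard lawyer earns 171.
  Strong-case: top litigator gives 255 − 46 = 209; standard lawyer gives 171 − 0 = 171. No deviation. ✓
  Weak-case: standard lawyer gives 171 − 0 = 171; top litigator gives 255 − 57 = 198. Would deviate. ✗
Try strong-case → standard lawyer, weak-case → top litigator:
  If types separate, standard lawyer earns payment 255 and top litigator earns 171.
  Strong-case: standard lawyer gives 255 − 0 = 255; top litigator gives 171 − 46 = 125. No deviation. ✓
  Weak-case: top litigator gives 171 − 57 = 114; standard lawyer gives 255 − 0 = 255. Would deviate. ✗
Neither assignment is incentive-compatible.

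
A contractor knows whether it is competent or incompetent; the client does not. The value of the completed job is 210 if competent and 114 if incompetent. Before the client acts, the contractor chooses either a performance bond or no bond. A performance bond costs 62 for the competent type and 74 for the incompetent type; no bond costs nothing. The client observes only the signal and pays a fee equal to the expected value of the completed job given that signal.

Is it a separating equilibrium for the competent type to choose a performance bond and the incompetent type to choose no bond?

If types separate, bond earns payment 210 and no bond earns 114.
Competent: bond gives 210 − 62 = 148; no bond gives 114 − 0 = 114. No deviation. ✓
Incompetent: no bond gives 114 − 0 = 114; bond gives 210 − 74 = 136. Would deviate. ✗

No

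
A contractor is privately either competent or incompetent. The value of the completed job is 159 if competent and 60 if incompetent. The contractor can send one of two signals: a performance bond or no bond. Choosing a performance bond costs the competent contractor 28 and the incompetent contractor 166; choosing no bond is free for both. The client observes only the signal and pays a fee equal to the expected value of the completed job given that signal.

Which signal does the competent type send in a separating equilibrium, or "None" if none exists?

bond

Try competent → bond, incompetent → no bond:
  If types separate, bond earns payment 159 and no bond earns 60.
  Competent: bond gives 159 − 28 = 131; no bond gives 60 − 0 = 60. No deviation. ✓
  Incompetent: no bond gives 60 − 0 = 60; bond gives 159 − 166 = -7. No deviation. ✓
Both hold — the competent type sends bond.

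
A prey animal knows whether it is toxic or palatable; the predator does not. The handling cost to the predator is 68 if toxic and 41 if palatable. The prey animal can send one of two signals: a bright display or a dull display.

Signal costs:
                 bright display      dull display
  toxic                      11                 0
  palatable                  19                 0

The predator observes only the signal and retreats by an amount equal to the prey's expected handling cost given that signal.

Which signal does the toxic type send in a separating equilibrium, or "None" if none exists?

Try toxic → bright display, palatable → dull display:
  If types separate, bright display earns payment 68 and dull display earns 41.
  Toxic: bright display gives 68 − 11 = 57; dull display gives 41 − 0 = 41. No deviation. ✓
  Palatable: dull display gives 41 − 0 = 41; bright display gives 68 − 19 = 49. Would deviate. ✗
Try toxic → dull display, palatable → bright display:
  If types separate, dull display earns payment 68 and bright display earns 41.
  Toxic: dull display gives 68 − 0 = 68; bright display gives 41 − 11 = 30. No deviation. ✓
  Palatable: bright display gives 41 − 19 = 22; dull display gives 68 − 0 = 68. Would deviate. ✗
Neither assignment is incentive-compatible.

None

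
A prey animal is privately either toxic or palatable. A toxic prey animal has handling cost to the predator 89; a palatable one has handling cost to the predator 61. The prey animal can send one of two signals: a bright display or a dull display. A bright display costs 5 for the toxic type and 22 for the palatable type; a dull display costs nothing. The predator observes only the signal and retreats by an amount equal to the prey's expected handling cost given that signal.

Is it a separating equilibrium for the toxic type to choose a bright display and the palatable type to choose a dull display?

If types separate, bright display earns payment 89 and dull display earns 61.
Toxic: bright display gives 89 − 5 = 84; dull display gives 61 − 0 = 61. No deviation. ✓
Palatable: dull display gives 61 − 0 = 61; bright display gives 89 − 22 = 67. Would deviate. ✗

No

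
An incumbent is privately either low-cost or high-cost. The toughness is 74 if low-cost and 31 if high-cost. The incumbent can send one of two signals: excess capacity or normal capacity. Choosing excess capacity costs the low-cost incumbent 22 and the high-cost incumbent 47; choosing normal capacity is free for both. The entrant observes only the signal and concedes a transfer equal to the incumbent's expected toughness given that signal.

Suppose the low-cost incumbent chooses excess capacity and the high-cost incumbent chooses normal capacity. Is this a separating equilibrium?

Yes

Under separation the entrant infers type exactly: excess capacity → low-cost (pays 74), normal capacity → high-cost (pays 31).
Low-cost: excess capacity gives 74 − 22 = 52; normal capacity gives 31 − 0 = 31. No deviation. ✓
High-cost: normal capacity gives 31 − 0 = 31; excess capacity gives 74 − 47 = 27. No deviation. ✓
Both incentive constraints hold.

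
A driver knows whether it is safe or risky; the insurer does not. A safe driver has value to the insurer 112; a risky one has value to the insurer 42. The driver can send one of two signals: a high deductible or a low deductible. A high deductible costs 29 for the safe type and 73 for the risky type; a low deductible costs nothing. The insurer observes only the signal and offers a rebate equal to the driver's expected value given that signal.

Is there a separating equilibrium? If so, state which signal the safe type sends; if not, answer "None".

high deductible

Try safe → high deductible, risky → low deductible:
  If types separate, high deductible earns payment 112 and low deductible earns 42.
  Safe: high deductible gives 112 − 29 = 83; low deductible gives 42 − 0 = 42. No deviation. ✓
  Risky: low deductible gives 42 − 0 = 42; high deductible gives 112 − 73 = 39. No deviation. ✓
Both hold — the safe type sends high deductible.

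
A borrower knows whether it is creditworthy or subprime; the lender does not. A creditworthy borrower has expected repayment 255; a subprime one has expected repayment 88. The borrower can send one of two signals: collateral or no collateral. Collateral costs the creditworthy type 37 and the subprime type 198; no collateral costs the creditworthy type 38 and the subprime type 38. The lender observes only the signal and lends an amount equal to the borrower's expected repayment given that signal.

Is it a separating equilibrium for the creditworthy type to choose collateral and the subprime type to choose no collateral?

No

If types separate, collateral earns payment 255 and no collateral earns 88.
Creditworthy: collateral gives 255 − 37 = 218; no collateral gives 88 − 38 = 50. No deviation. ✓
Subprime: no collateral gives 88 − 38 = 50; collateral gives 255 − 198 = 57. Would deviate. ✗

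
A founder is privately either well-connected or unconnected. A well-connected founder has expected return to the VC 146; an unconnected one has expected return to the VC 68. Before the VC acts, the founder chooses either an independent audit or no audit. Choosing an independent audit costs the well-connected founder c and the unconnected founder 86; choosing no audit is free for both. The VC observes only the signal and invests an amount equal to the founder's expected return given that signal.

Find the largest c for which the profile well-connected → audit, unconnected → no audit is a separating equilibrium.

78

Under separation: audit → well-connected (pays 146); no audit → unconnected (pays 68).
Unconnected: 68 − 0 = 68 ≥ 146 − 86 = 60. Holds regardless of c. ✓
Well-connected: 146 − c ≥ 68 − 0, so c ≤ 146 − 68 = 78.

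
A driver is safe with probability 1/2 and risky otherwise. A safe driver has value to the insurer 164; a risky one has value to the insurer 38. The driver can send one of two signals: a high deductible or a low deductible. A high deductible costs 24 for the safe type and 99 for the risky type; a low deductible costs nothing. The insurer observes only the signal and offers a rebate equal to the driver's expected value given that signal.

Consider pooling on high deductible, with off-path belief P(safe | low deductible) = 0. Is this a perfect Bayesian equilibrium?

No

On the equilibrium path (high deductible) the insurer holds the prior 1/2 and pays 1/2·164 + 1/2·38 = 101. Off-path (low deductible) belief 0 gives 0·164 + 1·38 = 38.
Safe: high deductible gives 101 − 24 = 77; low deductible gives 38 − 0 = 38. Stays. ✓
Risky: high deductible gives 101 − 99 = 2; low deductible gives 38 − 0 = 38. Deviates. ✗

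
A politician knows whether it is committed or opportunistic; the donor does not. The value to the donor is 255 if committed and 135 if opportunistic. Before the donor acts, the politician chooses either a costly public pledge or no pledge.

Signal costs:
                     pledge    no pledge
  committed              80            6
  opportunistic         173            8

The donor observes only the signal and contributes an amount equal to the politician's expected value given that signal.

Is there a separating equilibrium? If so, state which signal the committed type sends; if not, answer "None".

pledge

Try committed → pledge, opportunistic → no pledge:
  Under separation the donor infers type exactly: pledge → committed (pays 255), no pledge → opportunistic (pays 135).
  Committed: pledge gives 255 − 80 = 175; no pledge gives 135 − 6 = 129. No deviation. ✓
  Opportunistic: no pledge gives 135 − 8 = 127; pledge gives 255 − 173 = 82. No deviation. ✓
Both hold — the committed type sends pledge.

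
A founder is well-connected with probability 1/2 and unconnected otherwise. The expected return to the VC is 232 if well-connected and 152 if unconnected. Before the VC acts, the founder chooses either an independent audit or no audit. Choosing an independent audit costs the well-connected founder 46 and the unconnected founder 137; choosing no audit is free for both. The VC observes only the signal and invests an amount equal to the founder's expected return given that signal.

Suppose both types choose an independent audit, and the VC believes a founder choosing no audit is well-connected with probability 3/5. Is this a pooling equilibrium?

No

At the pooled signal (audit) the VC holds the prior 1/2 and pays 1/2·232 + 1/2·152 = 192. Off-path (no audit) belief 3/5 gives 3/5·232 + 2/5·152 = 200.
Well-connected: audit gives 192 − 46 = 146; no audit gives 200 − 0 = 200. Deviates. ✗
Unconnected: audit gives 192 − 137 = 55; no audit gives 200 − 0 = 200. Deviates. ✗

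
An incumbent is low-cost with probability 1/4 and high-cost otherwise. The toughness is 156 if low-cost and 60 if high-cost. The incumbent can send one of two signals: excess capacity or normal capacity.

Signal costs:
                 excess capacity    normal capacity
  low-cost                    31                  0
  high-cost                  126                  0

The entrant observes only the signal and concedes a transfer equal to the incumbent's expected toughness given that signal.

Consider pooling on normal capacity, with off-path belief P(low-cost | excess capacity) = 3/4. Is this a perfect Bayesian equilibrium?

No

At the pooled signal (normal capacity) the entrant holds the prior 1/4 and pays 1/4·156 + 3/4·60 = 84. Off-path (excess capacity) belief 3/4 gives 3/4·156 + 1/4·60 = 132.
Low-cost: normal capacity gives 84 − 0 = 84; excess capacity gives 132 − 31 = 101. Deviates. ✗
High-cost: normal capacity gives 84 − 0 = 84; excess capacity gives 132 − 126 = 6. Stays. ✓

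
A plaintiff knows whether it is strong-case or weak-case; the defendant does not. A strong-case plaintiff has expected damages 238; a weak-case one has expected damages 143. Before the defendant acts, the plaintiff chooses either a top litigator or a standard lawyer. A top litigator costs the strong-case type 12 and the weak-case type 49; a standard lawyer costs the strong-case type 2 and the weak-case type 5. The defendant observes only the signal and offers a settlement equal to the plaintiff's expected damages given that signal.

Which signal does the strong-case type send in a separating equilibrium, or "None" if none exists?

None

Try strong-case → top litigator, weak-case → standard lawyer:
  If types separate, top litigator earns payment 238 and standard lawyer earns 143.
  Strong-case: top litigator gives 238 − 12 = 226; standard lawyer gives 143 − 2 = 141. No deviation. ✓
  Weak-case: standard lawyer gives 143 − 5 = 138; top litigator gives 238 − 49 = 189. Would deviate. ✗
Try strong-case → standard lawyer, weak-case → top litigator:
  If types separate, standard lawyer earns payment 238 and top litigator earns 143.
  Strong-case: standard lawyer gives 238 − 2 = 236; top litigator gives 143 − 12 = 131. No deviation. ✓
  Weak-case: top litigator gives 143 − 49 = 94; standard lawyer gives 238 − 5 = 233. Would deviate. ✗
Neither assignment is incentive-compatible.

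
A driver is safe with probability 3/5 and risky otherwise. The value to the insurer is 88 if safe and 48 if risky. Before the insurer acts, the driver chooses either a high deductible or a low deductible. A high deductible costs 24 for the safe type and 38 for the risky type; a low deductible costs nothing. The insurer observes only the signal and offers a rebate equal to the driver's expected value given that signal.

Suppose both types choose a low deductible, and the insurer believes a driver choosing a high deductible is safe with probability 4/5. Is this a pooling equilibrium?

At the pooled signal (low deductible) the insurer holds the prior 3/5 and pays 3/5·88 + 2/5·48 = 72. Off-path (high deductible) belief 4/5 gives 4/5·88 + 1/5·48 = 80.
Safe: low deductible gives 72 − 0 = 72; high deductible gives 80 − 24 = 56. Stays. ✓
Risky: low deductible gives 72 − 0 = 72; high deductible gives 80 − 38 = 42. Stays. ✓

Yes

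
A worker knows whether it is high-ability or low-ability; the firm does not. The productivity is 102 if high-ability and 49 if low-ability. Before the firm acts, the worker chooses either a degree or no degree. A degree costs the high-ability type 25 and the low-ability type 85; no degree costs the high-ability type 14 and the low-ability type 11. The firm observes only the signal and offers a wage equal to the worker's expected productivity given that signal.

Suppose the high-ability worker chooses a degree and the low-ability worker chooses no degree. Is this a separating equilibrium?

Yes

If types separate, degree earns payment 102 and no degree earns 49.
High-ability: degree gives 102 − 25 = 77; no degree gives 49 − 14 = 35. No deviation. ✓
Low-ability: no degree gives 49 − 11 = 38; degree gives 102 − 85 = 17. No deviation. ✓
Both incentive constraints hold.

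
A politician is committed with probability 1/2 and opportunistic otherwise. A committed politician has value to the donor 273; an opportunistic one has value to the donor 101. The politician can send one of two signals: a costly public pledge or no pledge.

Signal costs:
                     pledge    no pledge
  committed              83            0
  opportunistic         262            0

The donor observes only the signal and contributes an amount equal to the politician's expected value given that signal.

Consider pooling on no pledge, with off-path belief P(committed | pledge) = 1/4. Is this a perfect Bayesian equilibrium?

At the pooled signal (no pledge) the donor holds the prior 1/2 and pays 1/2·273 + 1/2·101 = 187. Off-path (pledge) belief 1/4 gives 1/4·273 + 3/4·101 = 144.
Committed: no pledge gives 187 − 0 = 187; pledge gives 144 − 83 = 61. Stays. ✓
Opportunistic: no pledge gives 187 − 0 = 187; pledge gives 144 − 262 = -118. Stays. ✓

Yes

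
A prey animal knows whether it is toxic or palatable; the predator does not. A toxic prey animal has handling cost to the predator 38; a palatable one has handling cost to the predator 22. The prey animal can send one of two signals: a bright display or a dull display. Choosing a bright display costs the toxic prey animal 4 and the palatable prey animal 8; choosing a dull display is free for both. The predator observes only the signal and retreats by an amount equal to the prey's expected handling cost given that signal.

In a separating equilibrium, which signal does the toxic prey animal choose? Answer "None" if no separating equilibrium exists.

Try toxic → bright display, palatable → dull display:
  Under separation the predator infers type exactly: bright display → toxic (pays 38), dull display → palatable (pays 22).
  Toxic: bright display gives 38 − 4 = 34; dull display gives 22 − 0 = 22. No deviation. ✓
  Palatable: dull display gives 22 − 0 = 22; bright display gives 38 − 8 = 30. Would deviate. ✗
Try toxic → dull display, palatable → bright display:
  Under separation the predator infers type exactly: dull display → toxic (pays 38), bright display → palatable (pays 22).
  Toxic: dull display gives 38 − 0 = 38; bright display gives 22 − 4 = 18. No deviation. ✓
  Palatable: bright display gives 22 − 8 = 14; dull display gives 38 − 0 = 38. Would deviate. ✗
Neither assignment is incentive-compatible.

None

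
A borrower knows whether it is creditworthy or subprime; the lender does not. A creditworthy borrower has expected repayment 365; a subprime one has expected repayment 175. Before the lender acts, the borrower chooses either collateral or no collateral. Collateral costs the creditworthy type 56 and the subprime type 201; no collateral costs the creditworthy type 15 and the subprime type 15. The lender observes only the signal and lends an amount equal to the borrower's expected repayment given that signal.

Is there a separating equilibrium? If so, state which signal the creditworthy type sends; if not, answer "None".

Try creditworthy → collateral, subprime → no collateral:
  If types separate, collateral earns payment 365 and no collateral earns 175.
  Creditworthy: collateral gives 365 − 56 = 309; no collateral gives 175 − 15 = 160. No deviation. ✓
  Subprime: no collateral gives 175 − 15 = 160; collateral gives 365 − 201 = 164. Would deviate. ✗
Try creditworthy → no collateral, subprime → collateral:
  If types separate, no collateral earns payment 365 and collateral earns 175.
  Creditworthy: no collateral gives 365 − 15 = 350; collateral gives 175 − 56 = 119. No deviation. ✓
  Subprime: collateral gives 175 − 201 = -26; no collateral gives 365 − 15 = 350. Would deviate. ✗
Neither assignment is incentive-compatible.

None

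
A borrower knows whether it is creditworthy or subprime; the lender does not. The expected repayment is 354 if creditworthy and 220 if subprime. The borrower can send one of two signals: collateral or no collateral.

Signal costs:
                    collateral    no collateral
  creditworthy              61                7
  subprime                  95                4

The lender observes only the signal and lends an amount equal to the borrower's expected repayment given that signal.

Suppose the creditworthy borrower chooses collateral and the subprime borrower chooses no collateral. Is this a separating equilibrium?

Under separation the lender infers type exactly: collateral → creditworthy (pays 354), no collateral → subprime (pays 220).
Creditworthy: collateral gives 354 − 61 = 293; no collateral gives 220 − 7 = 213. No deviation. ✓
Subprime: no collateral gives 220 − 4 = 216; collateral gives 354 − 95 = 259. Would deviate. ✗

No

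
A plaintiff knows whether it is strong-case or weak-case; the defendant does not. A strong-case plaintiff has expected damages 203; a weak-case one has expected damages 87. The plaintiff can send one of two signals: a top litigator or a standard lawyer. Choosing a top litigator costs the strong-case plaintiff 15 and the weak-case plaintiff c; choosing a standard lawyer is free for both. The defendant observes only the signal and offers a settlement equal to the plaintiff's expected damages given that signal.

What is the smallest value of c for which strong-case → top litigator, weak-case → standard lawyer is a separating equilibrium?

116

Under separation: top litigator → strong-case (pays 203); standard lawyer → weak-case (pays 87).
Strong-case: 203 − 15 = 188 ≥ 87 − 0 = 87. Holds regardless of c. ✓
Weak-case: 87 − 0 ≥ 203 − c, so c ≥ 203 − 87 = 116.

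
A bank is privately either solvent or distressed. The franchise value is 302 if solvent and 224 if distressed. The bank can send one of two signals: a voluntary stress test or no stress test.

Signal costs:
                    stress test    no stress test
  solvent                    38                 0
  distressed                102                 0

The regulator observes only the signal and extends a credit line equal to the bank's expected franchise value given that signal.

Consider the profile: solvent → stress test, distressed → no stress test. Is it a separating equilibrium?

Yes

If types separate, stress test earns payment 302 and no stress test earns 224.
Solvent: stress test gives 302 − 38 = 264; no stress test gives 224 − 0 = 224. No deviation. ✓
Distressed: no stress test gives 224 − 0 = 224; stress test gives 302 − 102 = 200. No deviation. ✓
Neither type gains from mimicking the other.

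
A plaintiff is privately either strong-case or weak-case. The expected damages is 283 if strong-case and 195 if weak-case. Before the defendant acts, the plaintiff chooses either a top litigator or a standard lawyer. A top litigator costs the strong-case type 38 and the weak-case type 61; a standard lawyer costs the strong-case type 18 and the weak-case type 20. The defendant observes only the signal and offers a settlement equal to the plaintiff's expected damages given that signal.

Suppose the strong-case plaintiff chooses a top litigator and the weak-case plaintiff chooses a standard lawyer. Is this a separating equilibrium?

No

If types separate, top litigator earns payment 283 and standard lawyer earns 195.
Strong-case: top litigator gives 283 − 38 = 245; standard lawyer gives 195 − 18 = 177. No deviation. ✓
Weak-case: standard lawyer gives 195 − 20 = 175; top litigator gives 283 − 61 = 222. Would deviate. ✗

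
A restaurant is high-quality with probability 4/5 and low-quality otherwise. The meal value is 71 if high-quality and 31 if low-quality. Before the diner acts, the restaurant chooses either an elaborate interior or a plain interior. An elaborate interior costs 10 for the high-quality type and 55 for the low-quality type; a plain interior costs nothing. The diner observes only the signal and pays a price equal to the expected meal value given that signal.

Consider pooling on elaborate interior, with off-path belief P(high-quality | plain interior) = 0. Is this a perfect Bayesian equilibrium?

At the pooled signal (elaborate interior) the diner holds the prior 4/5 and pays 4/5·71 + 1/5·31 = 63. Off-path (plain interior) belief 0 gives 0·71 + 1·31 = 31.
High-quality: elaborate interior gives 63 − 10 = 53; plain interior gives 31 − 0 = 31. Stays. ✓
Low-quality: elaborate interior gives 63 − 55 = 8; plain interior gives 31 − 0 = 31. Deviates. ✗

No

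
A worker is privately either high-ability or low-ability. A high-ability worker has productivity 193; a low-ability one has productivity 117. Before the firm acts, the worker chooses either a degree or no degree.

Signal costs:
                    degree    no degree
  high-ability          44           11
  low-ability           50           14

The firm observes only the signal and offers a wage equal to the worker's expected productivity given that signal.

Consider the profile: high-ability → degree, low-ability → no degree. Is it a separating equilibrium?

No

If types separate, degree earns payment 193 and no degree earns 117.
High-ability: degree gives 193 − 44 = 149; no degree gives 117 − 11 = 106. No deviation. ✓
Low-ability: no degree gives 117 − 14 = 103; degree gives 193 − 50 = 143. Would deviate. ✗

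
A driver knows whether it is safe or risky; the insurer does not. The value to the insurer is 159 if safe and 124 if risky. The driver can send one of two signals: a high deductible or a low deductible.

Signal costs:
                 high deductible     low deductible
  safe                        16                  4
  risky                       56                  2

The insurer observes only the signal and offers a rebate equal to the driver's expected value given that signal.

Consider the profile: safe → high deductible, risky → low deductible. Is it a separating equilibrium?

Under separation the insurer infers type exactly: high deductible → safe (pays 159), low deductible → risky (pays 124).
Safe: high deductible gives 159 − 16 = 143; low deductible gives 124 − 4 = 120. No deviation. ✓
Risky: low deductible gives 124 − 2 = 122; high deductible gives 159 − 56 = 103. No deviation. ✓
Both incentive constraints hold.

Yes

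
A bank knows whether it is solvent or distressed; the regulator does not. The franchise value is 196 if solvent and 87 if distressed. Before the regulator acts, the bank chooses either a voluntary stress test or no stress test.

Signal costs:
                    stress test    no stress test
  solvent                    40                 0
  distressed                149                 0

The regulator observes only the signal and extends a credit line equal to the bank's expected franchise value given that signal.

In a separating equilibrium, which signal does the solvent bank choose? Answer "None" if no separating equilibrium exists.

Try solvent → stress test, distressed → no stress test:
  Under separation the regulator infers type exactly: stress test → solvent (pays 196), no stress test → distressed (pays 87).
  Solvent: stress test gives 196 − 40 = 156; no stress test gives 87 − 0 = 87. No deviation. ✓
  Distressed: no stress test gives 87 − 0 = 87; stress test gives 196 − 149 = 47. No deviation. ✓
Both hold — the solvent type sends stress test.

stress test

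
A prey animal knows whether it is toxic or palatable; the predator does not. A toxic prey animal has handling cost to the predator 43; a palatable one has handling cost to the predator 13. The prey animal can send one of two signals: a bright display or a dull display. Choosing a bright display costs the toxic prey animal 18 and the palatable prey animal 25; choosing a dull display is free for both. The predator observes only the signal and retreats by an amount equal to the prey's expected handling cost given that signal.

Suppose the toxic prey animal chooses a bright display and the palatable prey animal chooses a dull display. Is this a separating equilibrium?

No

If types separate, bright display earns payment 43 and dull display earns 13.
Toxic: bright display gives 43 − 18 = 25; dull display gives 13 − 0 = 13. No deviation. ✓
Palatable: dull display gives 13 − 0 = 13; bright display gives 43 − 25 = 18. Would deviate. ✗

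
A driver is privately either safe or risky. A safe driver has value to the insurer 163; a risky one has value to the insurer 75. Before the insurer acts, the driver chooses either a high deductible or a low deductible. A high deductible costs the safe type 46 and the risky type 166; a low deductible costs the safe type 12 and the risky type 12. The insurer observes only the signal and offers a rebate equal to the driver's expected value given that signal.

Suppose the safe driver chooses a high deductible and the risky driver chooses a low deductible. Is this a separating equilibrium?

If types separate, high deductible earns payment 163 and low deductible earns 75.
Safe: high deductible gives 163 − 46 = 117; low deductible gives 75 − 12 = 63. No deviation. ✓
Risky: low deductible gives 75 − 12 = 63; high deductible gives 163 − 166 = -3. No deviation. ✓
Neither type gains from mimicking the other.

Yes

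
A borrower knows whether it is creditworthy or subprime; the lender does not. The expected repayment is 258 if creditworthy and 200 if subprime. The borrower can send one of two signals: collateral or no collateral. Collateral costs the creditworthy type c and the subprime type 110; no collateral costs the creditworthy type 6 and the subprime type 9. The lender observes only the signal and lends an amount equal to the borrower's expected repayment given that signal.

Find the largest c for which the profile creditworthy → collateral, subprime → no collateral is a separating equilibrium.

Under separation: collateral → creditworthy (pays 258); no collateral → subprime (pays 200).
Subprime: 200 − 9 = 191 ≥ 258 − 110 = 148. Holds regardless of c. ✓
Creditworthy: 258 − c ≥ 200 − 6, so c ≤ 258 − 194 = 64.

64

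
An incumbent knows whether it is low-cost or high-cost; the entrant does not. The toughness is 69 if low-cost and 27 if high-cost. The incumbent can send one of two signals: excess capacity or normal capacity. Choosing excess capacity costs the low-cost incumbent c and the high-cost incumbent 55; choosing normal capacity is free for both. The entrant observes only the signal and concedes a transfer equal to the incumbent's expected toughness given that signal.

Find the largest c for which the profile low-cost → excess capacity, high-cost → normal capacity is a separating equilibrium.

Under separation: excess capacity → low-cost (pays 69); normal capacity → high-cost (pays 27).
High-cost: 27 − 0 = 27 ≥ 69 − 55 = 14. Holds regardless of c. ✓
Low-cost: 69 − c ≥ 27 − 0, so c ≤ 69 − 27 = 42.

42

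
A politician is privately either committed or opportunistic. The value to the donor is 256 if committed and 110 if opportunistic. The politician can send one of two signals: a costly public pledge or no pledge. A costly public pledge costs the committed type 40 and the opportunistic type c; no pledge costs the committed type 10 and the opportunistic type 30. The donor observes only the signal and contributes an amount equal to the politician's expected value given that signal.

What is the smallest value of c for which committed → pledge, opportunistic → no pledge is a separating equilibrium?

Under separation: pledge → committed (pays 256); no pledge → opportunistic (pays 110).
Committed: 256 − 40 = 216 ≥ 110 − 10 = 100. Holds regardless of c. ✓
Opportunistic: 110 − 30 ≥ 256 − c, so c ≥ 256 − 80 = 176.

176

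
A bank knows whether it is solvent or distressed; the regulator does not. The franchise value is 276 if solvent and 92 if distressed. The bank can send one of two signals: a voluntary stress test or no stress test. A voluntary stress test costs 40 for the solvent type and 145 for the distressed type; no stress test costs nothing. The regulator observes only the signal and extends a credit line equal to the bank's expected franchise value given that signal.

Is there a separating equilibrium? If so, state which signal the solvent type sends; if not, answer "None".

None

Try solvent → stress test, distressed → no stress test:
  Under separation the regulator infers type exactly: stress test → solvent (pays 276), no stress test → distressed (pays 92).
  Solvent: stress test gives 276 − 40 = 236; no stress test gives 92 − 0 = 92. No deviation. ✓
  Distressed: no stress test gives 92 − 0 = 92; stress test gives 276 − 145 = 131. Would deviate. ✗
Try solvent → no stress test, distressed → stress test:
  Under separation the regulator infers type exactly: no stress test → solvent (pays 276), stress test → distressed (pays 92).
  Solvent: no stress test gives 276 − 0 = 276; stress test gives 92 − 40 = 52. No deviation. ✓
  Distressed: stress test gives 92 − 145 = -53; no stress test gives 276 − 0 = 276. Would deviate. ✗
Neither assignment is incentive-compatible.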